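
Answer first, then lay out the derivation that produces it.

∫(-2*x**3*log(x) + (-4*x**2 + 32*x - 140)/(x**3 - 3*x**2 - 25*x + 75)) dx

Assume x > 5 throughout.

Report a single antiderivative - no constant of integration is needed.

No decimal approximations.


The answer is -x**4*log(x)/2 + x**4/8 - 4*log(x - 5) + 5*log(x - 3) - 5*log(x + 5).
Step 1. Rewrite: now ∫(-2*x**3*log(x)) dx + ∫((-4*x**2 + 32*x - 140)/(x**3 - 3*x**2 - 25*x + 75)) dx.
Step 2. Integrate ∫(-2*x**3*log(x)) dx by parts with u = log(x), dv = (-2*x**3) dx, so v = -x**4/2 [assuming x > 0]: now -x**4*log(x)/2 + ∫(x**3/2) dx + ∫((-4*x**2 + 32*x - 140)/(x**3 - 3*x**2 - 25*x + 75)) dx.
Step 3. Evaluate the standard form: now -x**4*log(x)/2 + x**4/8 + ∫((-4*x**2 + 32*x - 140)/(x**3 - 3*x**2 - 25*x + 75)) dx.
Step 4. Decompose ∫((-4*x**2 + 32*x - 140)/(x**3 - 3*x**2 - 25*x + 75)) dx by partial fractions, (-4*x**2 + 32*x - 140)/(x**3 - 3*x**2 - 25*x + 75) = -5/(x + 5) + 5/(x - 3) - 4/(x - 5): now -x**4*log(x)/2 + x**4/8 + ∫(-4/(x - 5)) dx + ∫(5/(x - 3)) dx + ∫(-5/(x + 5)) dx.
Step 5. Evaluate the standard form [assuming x > 3]: now -x**4*log(x)/2 + x**4/8 + 5*log(x - 3) + ∫(-4/(x - 5)) dx + ∫(-5/(x + 5)) dx.
Step 6. Evaluate the standard form [assuming x > -5]: now -x**4*log(x)/2 + x**4/8 + 5*log(x - 3) - 5*log(x + 5) + ∫(-4/(x - 5)) dx.
Step 7. Evaluate the standard form [assuming x > 5]: now -x**4*log(x)/2 + x**4/8 - 4*log(x - 5) + 5*log(x - 3) - 5*log(x + 5).
Answer: -x**4*log(x)/2 + x**4/8 - 4*log(x - 5) + 5*log(x - 3) - 5*log(x + 5).


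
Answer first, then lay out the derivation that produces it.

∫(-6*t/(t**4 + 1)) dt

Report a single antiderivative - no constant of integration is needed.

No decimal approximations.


The answer is -3*atan(t**2).
Step 1. Substitute u = t**2, turning ∫(-6*t/(t**4 + 1)) dt into ∫(-3/(u**2 + 1)) du: now ∫(-3/(u**2 + 1)) du.
Step 2. Evaluate the standard form: now -3*atan(u).
Step 3. Substitute back u = t**2: now -3*atan(t**2).
Answer: -3*atan(t**2).


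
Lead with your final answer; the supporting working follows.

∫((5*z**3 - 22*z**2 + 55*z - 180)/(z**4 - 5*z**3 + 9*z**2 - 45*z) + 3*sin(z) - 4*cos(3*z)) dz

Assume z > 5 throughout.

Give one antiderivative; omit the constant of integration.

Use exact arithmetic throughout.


The answer is 4*log(z) + log(z - 5) - 4*sin(3*z)/3 - 3*cos(z) - 2*atan(z/3)/3.
Step 1. Rewrite: now ∫((5*z**3 - 22*z**2 + 55*z - 180)/(z**4 - 5*z**3 + 9*z**2 - 45*z)) dz + ∫(3*sin(z)) dz + ∫(-4*cos(3*z)) dz.
Step 2. Evaluate the standard form: now -4*sin(3*z)/3 + ∫((5*z**3 - 22*z**2 + 55*z - 180)/(z**4 - 5*z**3 + 9*z**2 - 45*z)) dz + ∫(3*sin(z)) dz.
Step 3. Decompose ∫((5*z**3 - 22*z**2 + 55*z - 180)/(z**4 - 5*z**3 + 9*z**2 - 45*z)) dz by partial fractions, (5*z**3 - 22*z**2 + 55*z - 180)/(z**4 - 5*z**3 + 9*z**2 - 45*z) = -2/(z**2 + 9) + 1/(z - 5) + 4/z: now -4*sin(3*z)/3 + ∫(4/z) dz + ∫(1/(z - 5)) dz + ∫(-2/(z**2 + 9)) dz + ∫(3*sin(z)) dz.
Step 4. Evaluate the standard form [assuming z > 5]: now log(z - 5) - 4*sin(3*z)/3 + ∫(4/z) dz + ∫(-2/(z**2 + 9)) dz + ∫(3*sin(z)) dz.
Step 5. Evaluate the standard form [assuming z > 0]: now 4*log(z) + log(z - 5) - 4*sin(3*z)/3 + ∫(-2/(z**2 + 9)) dz + ∫(3*sin(z)) dz.
Step 6. Evaluate the standard form: now 4*log(z) + log(z - 5) - 4*sin(3*z)/3 - 2*atan(z/3)/3 + ∫(3*sin(z)) dz.
Step 7. Evaluate the standard form: now 4*log(z) + log(z - 5) - 4*sin(3*z)/3 - 3*cos(z) - 2*atan(z/3)/3.
Answer: 4*log(z) + log(z - 5) - 4*sin(3*z)/3 - 3*cos(z) - 2*atan(z/3)/3.


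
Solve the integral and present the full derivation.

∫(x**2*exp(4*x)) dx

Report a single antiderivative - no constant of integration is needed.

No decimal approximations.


Step 1. Integrate ∫(x**2*exp(4*x)) dx by parts with u = x**2, dv = (exp(4*x)) dx, so v = exp(4*x)/4: now x**2*exp(4*x)/4 + ∫(-x*exp(4*x)/2) dx.
Step 2. Integrate ∫(-x*exp(4*x)/2) dx by parts with u = x, dv = (-exp(4*x)/2) dx, so v = -exp(4*x)/8: now x**2*exp(4*x)/4 - x*exp(4*x)/8 + ∫(exp(4*x)/8) dx.
Step 3. Evaluate the standard form: now x**2*exp(4*x)/4 - x*exp(4*x)/8 + exp(4*x)/32.
Answer: x**2*exp(4*x)/4 - x*exp(4*x)/8 + exp(4*x)/32.


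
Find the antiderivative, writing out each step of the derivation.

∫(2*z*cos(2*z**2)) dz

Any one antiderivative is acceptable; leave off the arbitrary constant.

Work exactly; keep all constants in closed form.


Step 1. Substitute u = z**2, turning ∫(2*z*cos(2*z**2)) dz into ∫(cos(2*u)) du: now ∫(cos(2*u)) du.
Step 2. Evaluate the standard form: now sin(2*u)/2.
Step 3. Substitute back u = z**2: now sin(2*z**2)/2.
Answer: sin(2*z**2)/2.


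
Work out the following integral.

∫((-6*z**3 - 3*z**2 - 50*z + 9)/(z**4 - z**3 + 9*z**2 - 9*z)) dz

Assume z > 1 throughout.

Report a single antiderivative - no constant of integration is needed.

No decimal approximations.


Answer: -log(z) - 5*log(z - 1) - 4*atan(z/3)/3.


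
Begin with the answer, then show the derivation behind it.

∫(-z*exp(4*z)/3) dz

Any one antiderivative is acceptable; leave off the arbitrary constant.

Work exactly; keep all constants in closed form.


The answer is -z*exp(4*z)/12 + exp(4*z)/48.
Step 1. Integrate ∫(-z*exp(4*z)/3) dz by parts with u = z, dv = (-exp(4*z)/3) dz, so v = -exp(4*z)/12: now -z*exp(4*z)/12 + ∫(exp(4*z)/12) dz.
Step 2. Evaluate the standard form: now -z*exp(4*z)/12 + exp(4*z)/48.
Answer: -z*exp(4*z)/12 + exp(4*z)/48.


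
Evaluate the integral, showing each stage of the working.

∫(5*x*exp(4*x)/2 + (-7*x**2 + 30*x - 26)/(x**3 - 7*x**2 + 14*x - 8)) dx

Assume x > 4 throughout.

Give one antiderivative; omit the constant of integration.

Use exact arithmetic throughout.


Step 1. Rewrite: now ∫(5*x*exp(4*x)/2) dx + ∫((-7*x**2 + 30*x - 26)/(x**3 - 7*x**2 + 14*x - 8)) dx.
Step 2. Integrate ∫(5*x*exp(4*x)/2) dx by parts with u = x, dv = (5*exp(4*x)/2) dx, so v = 5*exp(4*x)/8: now 5*x*exp(4*x)/8 + ∫((-7*x**2 + 30*x - 26)/(x**3 - 7*x**2 + 14*x - 8)) dx + ∫(-5*exp(4*x)/8) dx.
Step 3. Evaluate the standard form: now 5*x*exp(4*x)/8 - 5*exp(4*x)/32 + ∫((-7*x**2 + 30*x - 26)/(x**3 - 7*x**2 + 14*x - 8)) dx.
Step 4. Decompose ∫((-7*x**2 + 30*x - 26)/(x**3 - 7*x**2 + 14*x - 8)) dx by partial fractions, (-7*x**2 + 30*x - 26)/(x**3 - 7*x**2 + 14*x - 8) = -1/(x - 1) - 3/(x - 2) - 3/(x - 4): now 5*x*exp(4*x)/8 - 5*exp(4*x)/32 + ∫(-3/(x - 4)) dx + ∫(-3/(x - 2)) dx + ∫(-1/(x - 1)) dx.
Step 5. Evaluate the standard form [assuming x > 1]: now 5*x*exp(4*x)/8 - 5*exp(4*x)/32 - log(x - 1) + ∫(-3/(x - 4)) dx + ∫(-3/(x - 2)) dx.
Step 6. Evaluate the standard form [assuming x > 4]: now 5*x*exp(4*x)/8 - 5*exp(4*x)/32 - 3*log(x - 4) - log(x - 1) + ∫(-3/(x - 2)) dx.
Step 7. Evaluate the standard form [assuming x > 2]: now 5*x*exp(4*x)/8 - 5*exp(4*x)/32 - 3*log(x - 4) - 3*log(x - 2) - log(x - 1).
Answer: 5*x*exp(4*x)/8 - 5*exp(4*x)/32 - 3*log(x - 4) - 3*log(x - 2) - log(x - 1).


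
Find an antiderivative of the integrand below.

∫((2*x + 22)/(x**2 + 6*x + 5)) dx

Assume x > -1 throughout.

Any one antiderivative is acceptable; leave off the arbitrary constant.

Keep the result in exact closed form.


Answer: 5*log(x + 1) - 3*log(x + 5).


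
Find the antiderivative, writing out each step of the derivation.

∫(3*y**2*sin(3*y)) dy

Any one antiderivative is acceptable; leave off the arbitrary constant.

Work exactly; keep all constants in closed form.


Step 1. Integrate ∫(3*y**2*sin(3*y)) dy by parts with u = y**2, dv = (3*sin(3*y)) dy, so v = -cos(3*y): now -y**2*cos(3*y) + ∫(2*y*cos(3*y)) dy.
Step 2. Integrate ∫(2*y*cos(3*y)) dy by parts with u = y, dv = (2*cos(3*y)) dy, so v = 2*sin(3*y)/3: now -y**2*cos(3*y) + 2*y*sin(3*y)/3 + ∫(-2*sin(3*y)/3) dy.
Step 3. Evaluate the standard form: now -y**2*cos(3*y) + 2*y*sin(3*y)/3 + 2*cos(3*y)/9.
Answer: -y**2*cos(3*y) + 2*y*sin(3*y)/3 + 2*cos(3*y)/9.


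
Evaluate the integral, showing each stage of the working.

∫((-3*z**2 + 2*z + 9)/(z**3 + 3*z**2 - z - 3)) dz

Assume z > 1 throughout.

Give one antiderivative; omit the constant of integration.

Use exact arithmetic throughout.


Step 1. Decompose ∫((-3*z**2 + 2*z + 9)/(z**3 + 3*z**2 - z - 3)) dz by partial fractions, (-3*z**2 + 2*z + 9)/(z**3 + 3*z**2 - z - 3) = -3/(z + 3) - 1/(z + 1) + 1/(z - 1): now ∫(1/(z - 1)) dz + ∫(-1/(z + 1)) dz + ∫(-3/(z + 3)) dz.
Step 2. Evaluate the standard form [assuming z > -3]: now -3*log(z + 3) + ∫(1/(z - 1)) dz + ∫(-1/(z + 1)) dz.
Step 3. Evaluate the standard form [assuming z > 1]: now log(z - 1) - 3*log(z + 3) + ∫(-1/(z + 1)) dz.
Step 4. Evaluate the standard form [assuming z > -1]: now log(z - 1) - log(z + 1) - 3*log(z + 3).
Answer: log(z - 1) - log(z + 1) - 3*log(z + 3).


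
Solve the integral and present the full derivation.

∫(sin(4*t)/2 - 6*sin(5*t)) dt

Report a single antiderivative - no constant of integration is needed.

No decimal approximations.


Step 1. Rewrite: now ∫(sin(4*t)/2) dt + ∫(-6*sin(5*t)) dt.
Step 2. Evaluate the standard form: now -cos(4*t)/8 + ∫(-6*sin(5*t)) dt.
Step 3. Evaluate the standard form: now -cos(4*t)/8 + 6*cos(5*t)/5.
Answer: -cos(4*t)/8 + 6*cos(5*t)/5.


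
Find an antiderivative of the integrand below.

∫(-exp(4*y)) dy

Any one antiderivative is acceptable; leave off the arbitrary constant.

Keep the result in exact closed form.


Answer: -exp(4*y)/4.


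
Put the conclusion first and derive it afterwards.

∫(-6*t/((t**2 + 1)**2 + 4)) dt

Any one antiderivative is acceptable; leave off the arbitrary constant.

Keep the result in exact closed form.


The answer is -3*atan(t**2/2 + 1/2)/2.
Step 1. Substitute u = t**2 + 1, turning ∫(-6*t/((t**2 + 1)**2 + 4)) dt into ∫(-3/(u**2 + 4)) du: now ∫(-3/(u**2 + 4)) du.
Step 2. Evaluate the standard form: now -3*atan(u/2)/2.
Step 3. Substitute back u = t**2 + 1: now -3*atan(t**2/2 + 1/2)/2.
Answer: -3*atan(t**2/2 + 1/2)/2.


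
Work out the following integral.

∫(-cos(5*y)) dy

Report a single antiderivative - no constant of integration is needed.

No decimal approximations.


Answer: -sin(5*y)/5.


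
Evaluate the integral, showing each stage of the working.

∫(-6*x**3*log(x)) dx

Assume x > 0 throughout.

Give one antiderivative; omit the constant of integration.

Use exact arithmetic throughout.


Step 1. Integrate ∫(-6*x**3*log(x)) dx by parts with u = log(x), dv = (-6*x**3) dx, so v = -3*x**4/2 [assuming x > 0]: now -3*x**4*log(x)/2 + ∫(3*x**3/2) dx.
Step 2. Evaluate the standard form: now -3*x**4*log(x)/2 + 3*x**4/8.
Answer: -3*x**4*log(x)/2 + 3*x**4/8.


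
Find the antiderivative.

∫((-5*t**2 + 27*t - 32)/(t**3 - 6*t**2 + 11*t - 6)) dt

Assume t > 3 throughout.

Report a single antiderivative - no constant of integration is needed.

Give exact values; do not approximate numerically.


Answer: 2*log(t - 3) - 2*log(t - 2) - 5*log(t - 1).


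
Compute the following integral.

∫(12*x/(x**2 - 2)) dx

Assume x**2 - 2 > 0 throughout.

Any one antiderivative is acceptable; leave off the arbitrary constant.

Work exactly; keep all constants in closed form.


Answer: 6*log(x**2 - 2).


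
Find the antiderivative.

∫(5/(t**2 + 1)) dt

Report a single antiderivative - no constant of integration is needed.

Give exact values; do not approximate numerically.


Answer: 5*atan(t).


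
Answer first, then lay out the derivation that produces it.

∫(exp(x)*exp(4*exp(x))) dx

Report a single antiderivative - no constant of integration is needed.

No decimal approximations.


The answer is exp(4*exp(x))/4.
Step 1. Substitute u = exp(x), turning ∫(exp(x)*exp(4*exp(x))) dx into ∫(exp(4*u)) du: now ∫(exp(4*u)) du.
Step 2. Evaluate the standard form: now exp(4*u)/4.
Step 3. Substitute back u = exp(x): now exp(4*exp(x))/4.
Answer: exp(4*exp(x))/4.


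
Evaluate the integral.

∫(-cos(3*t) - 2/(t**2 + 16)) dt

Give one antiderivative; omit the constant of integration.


Answer: -sin(3*t)/3 - atan(t/4)/2.


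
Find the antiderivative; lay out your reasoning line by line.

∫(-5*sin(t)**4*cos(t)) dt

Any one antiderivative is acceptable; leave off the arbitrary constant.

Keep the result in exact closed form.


Step 1. Substitute u = sin(t), turning ∫(-5*sin(t)**4*cos(t)) dt into ∫(-5*u**4) du: now ∫(-5*u**4) du.
Step 2. Evaluate the standard form: now -u**5.
Step 3. Substitute back u = sin(t): now -sin(t)**5.
Answer: -sin(t)**5.


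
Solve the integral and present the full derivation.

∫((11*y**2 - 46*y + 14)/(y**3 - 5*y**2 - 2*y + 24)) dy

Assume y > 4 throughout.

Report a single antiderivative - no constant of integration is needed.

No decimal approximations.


Step 1. Decompose ∫((11*y**2 - 46*y + 14)/(y**3 - 5*y**2 - 2*y + 24)) dy by partial fractions, (11*y**2 - 46*y + 14)/(y**3 - 5*y**2 - 2*y + 24) = 5/(y + 2) + 5/(y - 3) + 1/(y - 4): now ∫(1/(y - 4)) dy + ∫(5/(y - 3)) dy + ∫(5/(y + 2)) dy.
Step 2. Evaluate the standard form [assuming y > 4]: now log(y - 4) + ∫(5/(y - 3)) dy + ∫(5/(y + 2)) dy.
Step 3. Evaluate the standard form [assuming y > 3]: now log(y - 4) + 5*log(y - 3) + ∫(5/(y + 2)) dy.
Step 4. Evaluate the standard form [assuming y > -2]: now log(y - 4) + 5*log(y - 3) + 5*log(y + 2).
Answer: log(y - 4) + 5*log(y - 3) + 5*log(y + 2).


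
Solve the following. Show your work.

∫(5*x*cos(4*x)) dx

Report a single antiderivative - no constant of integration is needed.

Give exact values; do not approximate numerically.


Step 1. Integrate ∫(5*x*cos(4*x)) dx by parts with u = x, dv = (5*cos(4*x)) dx, so v = 5*sin(4*x)/4: now 5*x*sin(4*x)/4 + ∫(-5*sin(4*x)/4) dx.
Step 2. Evaluate the standard form: now 5*x*sin(4*x)/4 + 5*cos(4*x)/16.
Answer: 5*x*sin(4*x)/4 + 5*cos(4*x)/16.


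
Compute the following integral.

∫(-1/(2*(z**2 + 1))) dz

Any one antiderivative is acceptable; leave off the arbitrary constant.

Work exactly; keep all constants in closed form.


Answer: -atan(z)/2.


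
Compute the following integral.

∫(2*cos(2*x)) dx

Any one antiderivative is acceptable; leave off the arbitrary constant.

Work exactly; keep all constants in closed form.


Answer: sin(2*x).


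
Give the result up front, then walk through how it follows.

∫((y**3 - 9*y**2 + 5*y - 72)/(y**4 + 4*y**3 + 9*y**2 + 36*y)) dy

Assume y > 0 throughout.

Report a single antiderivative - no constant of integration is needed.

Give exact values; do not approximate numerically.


The answer is -2*log(y) + 3*log(y + 4) - atan(y/3)/3.
Step 1. Decompose ∫((y**3 - 9*y**2 + 5*y - 72)/(y**4 + 4*y**3 + 9*y**2 + 36*y)) dy by partial fractions, (y**3 - 9*y**2 + 5*y - 72)/(y**4 + 4*y**3 + 9*y**2 + 36*y) = -1/(y**2 + 9) + 3/(y + 4) - 2/y: now ∫(-2/y) dy + ∫(3/(y + 4)) dy + ∫(-1/(y**2 + 9)) dy.
Step 2. Evaluate the standard form [assuming y > 0]: now -2*log(y) + ∫(3/(y + 4)) dy + ∫(-1/(y**2 + 9)) dy.
Step 3. Evaluate the standard form [assuming y > -4]: now -2*log(y) + 3*log(y + 4) + ∫(-1/(y**2 + 9)) dy.
Step 4. Evaluate the standard form: now -2*log(y) + 3*log(y + 4) - atan(y/3)/3.
Answer: -2*log(y) + 3*log(y + 4) - atan(y/3)/3.


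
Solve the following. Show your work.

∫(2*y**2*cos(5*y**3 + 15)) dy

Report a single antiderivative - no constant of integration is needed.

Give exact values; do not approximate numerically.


Step 1. Substitute u = y**3 + 3, turning ∫(2*y**2*cos(5*y**3 + 15)) dy into ∫(2*cos(5*u)/3) du: now ∫(2*cos(5*u)/3) du.
Step 2. Evaluate the standard form: now 2*sin(5*u)/15.
Step 3. Substitute back u = y**3 + 3: now 2*sin(5*y**3 + 15)/15.
Answer: 2*sin(5*y**3 + 15)/15.


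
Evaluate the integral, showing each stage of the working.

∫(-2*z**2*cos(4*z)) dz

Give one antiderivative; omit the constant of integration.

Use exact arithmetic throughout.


Step 1. Integrate ∫(-2*z**2*cos(4*z)) dz by parts with u = z**2, dv = (-2*cos(4*z)) dz, so v = -sin(4*z)/2: now -z**2*sin(4*z)/2 + ∫(z*sin(4*z)) dz.
Step 2. Integrate ∫(z*sin(4*z)) dz by parts with u = z, dv = (sin(4*z)) dz, so v = -cos(4*z)/4: now -z**2*sin(4*z)/2 - z*cos(4*z)/4 + ∫(cos(4*z)/4) dz.
Step 3. Evaluate the standard form: now -z**2*sin(4*z)/2 - z*cos(4*z)/4 + sin(4*z)/16.
Answer: -z**2*sin(4*z)/2 - z*cos(4*z)/4 + sin(4*z)/16.


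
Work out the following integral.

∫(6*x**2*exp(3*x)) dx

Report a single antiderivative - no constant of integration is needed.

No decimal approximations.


Answer: 2*x**2*exp(3*x) - 4*x*exp(3*x)/3 + 4*exp(3*x)/9.


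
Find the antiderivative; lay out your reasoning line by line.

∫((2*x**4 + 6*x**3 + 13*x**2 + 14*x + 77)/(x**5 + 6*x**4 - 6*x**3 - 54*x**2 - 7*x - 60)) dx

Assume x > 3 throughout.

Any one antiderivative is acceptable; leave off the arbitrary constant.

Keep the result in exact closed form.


Step 1. Decompose ∫((2*x**4 + 6*x**3 + 13*x**2 + 14*x + 77)/(x**5 + 6*x**4 - 6*x**3 - 54*x**2 - 7*x - 60)) dx by partial fractions, (2*x**4 + 6*x**3 + 13*x**2 + 14*x + 77)/(x**5 + 6*x**4 - 6*x**3 - 54*x**2 - 7*x - 60) = -1/(x**2 + 1) + 4/(x + 5) - 3/(x + 4) + 1/(x - 3): now ∫(1/(x - 3)) dx + ∫(-3/(x + 4)) dx + ∫(4/(x + 5)) dx + ∫(-1/(x**2 + 1)) dx.
Step 2. Evaluate the standard form [assuming x > -5]: now 4*log(x + 5) + ∫(1/(x - 3)) dx + ∫(-3/(x + 4)) dx + ∫(-1/(x**2 + 1)) dx.
Step 3. Evaluate the standard form [assuming x > 3]: now log(x - 3) + 4*log(x + 5) + ∫(-3/(x + 4)) dx + ∫(-1/(x**2 + 1)) dx.
Step 4. Evaluate the standard form [assuming x > -4]: now log(x - 3) - 3*log(x + 4) + 4*log(x + 5) + ∫(-1/(x**2 + 1)) dx.
Step 5. Evaluate the standard form: now log(x - 3) - 3*log(x + 4) + 4*log(x + 5) - atan(x).
Answer: log(x - 3) - 3*log(x + 4) + 4*log(x + 5) - atan(x).


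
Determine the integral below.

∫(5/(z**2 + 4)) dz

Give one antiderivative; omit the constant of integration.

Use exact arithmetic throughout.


Answer: 5*atan(z/2)/2.


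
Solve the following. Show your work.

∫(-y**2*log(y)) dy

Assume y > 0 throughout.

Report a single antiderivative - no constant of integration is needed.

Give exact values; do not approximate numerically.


Step 1. Integrate ∫(-y**2*log(y)) dy by parts with u = log(y), dv = (-y**2) dy, so v = -y**3/3 [assuming y > 0]: now -y**3*log(y)/3 + ∫(y**2/3) dy.
Step 2. Evaluate the standard form: now -y**3*log(y)/3 + y**3/9.
Answer: -y**3*log(y)/3 + y**3/9.


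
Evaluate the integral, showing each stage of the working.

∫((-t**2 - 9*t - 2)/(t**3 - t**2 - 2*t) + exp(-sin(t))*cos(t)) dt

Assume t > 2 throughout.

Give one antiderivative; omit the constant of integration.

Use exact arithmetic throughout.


Step 1. Rewrite: now ∫((-t**2 - 9*t - 2)/(t**3 - t**2 - 2*t)) dt + ∫(exp(-sin(t))*cos(t)) dt.
Step 2. Substitute u = sin(t), turning ∫(exp(-sin(t))*cos(t)) dt into ∫(exp(-u)) du: now ∫((-t**2 - 9*t - 2)/(t**3 - t**2 - 2*t)) dt + ∫(exp(-u)) du.
Step 3. Evaluate the standard form: now ∫((-t**2 - 9*t - 2)/(t**3 - t**2 - 2*t)) dt - exp(-u).
Step 4. Substitute back u = sin(t): now ∫((-t**2 - 9*t - 2)/(t**3 - t**2 - 2*t)) dt - exp(-sin(t)).
Step 5. Decompose ∫((-t**2 - 9*t - 2)/(t**3 - t**2 - 2*t)) dt by partial fractions, (-t**2 - 9*t - 2)/(t**3 - t**2 - 2*t) = 2/(t + 1) - 4/(t - 2) + 1/t: now ∫(1/t) dt + ∫(-4/(t - 2)) dt + ∫(2/(t + 1)) dt - exp(-sin(t)).
Step 6. Evaluate the standard form [assuming t > -1]: now 2*log(t + 1) + ∫(1/t) dt + ∫(-4/(t - 2)) dt - exp(-sin(t)).
Step 7. Evaluate the standard form [assuming t > 2]: now -4*log(t - 2) + 2*log(t + 1) + ∫(1/t) dt - exp(-sin(t)).
Step 8. Evaluate the standard form [assuming t > 0]: now log(t) - 4*log(t - 2) + 2*log(t + 1) - exp(-sin(t)).
Answer: log(t) - 4*log(t - 2) + 2*log(t + 1) - exp(-sin(t)).


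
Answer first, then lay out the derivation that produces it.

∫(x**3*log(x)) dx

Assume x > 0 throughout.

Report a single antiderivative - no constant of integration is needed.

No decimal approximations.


The answer is x**4*log(x)/4 - x**4/16.
Step 1. Integrate ∫(x**3*log(x)) dx by parts with u = log(x), dv = (x**3) dx, so v = x**4/4 [assuming x > 0]: now x**4*log(x)/4 + ∫(-x**3/4) dx.
Step 2. Evaluate the standard form: now x**4*log(x)/4 - x**4/16.
Answer: x**4*log(x)/4 - x**4/16.


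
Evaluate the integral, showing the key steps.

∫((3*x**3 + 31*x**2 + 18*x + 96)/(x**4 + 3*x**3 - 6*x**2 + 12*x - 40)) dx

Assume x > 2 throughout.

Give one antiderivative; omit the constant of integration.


Step 1. Decompose ∫((3*x**3 + 31*x**2 + 18*x + 96)/(x**4 + 3*x**3 - 6*x**2 + 12*x - 40)) dx by partial fractions, (3*x**3 + 31*x**2 + 18*x + 96)/(x**4 + 3*x**3 - 6*x**2 + 12*x - 40) = 2/(x**2 + 4) - 2/(x + 5) + 5/(x - 2): now ∫(5/(x - 2)) dx + ∫(-2/(x + 5)) dx + ∫(2/(x**2 + 4)) dx.
Step 2. Evaluate the standard form [assuming x > 2]: now 5*log(x - 2) + ∫(-2/(x + 5)) dx + ∫(2/(x**2 + 4)) dx.
Step 3. Evaluate the standard form [assuming x > -5]: now 5*log(x - 2) - 2*log(x + 5) + ∫(2/(x**2 + 4)) dx.
Step 4. Evaluate the standard form: now 5*log(x - 2) - 2*log(x + 5) + atan(x/2).
Answer: 5*log(x - 2) - 2*log(x + 5) + atan(x/2).


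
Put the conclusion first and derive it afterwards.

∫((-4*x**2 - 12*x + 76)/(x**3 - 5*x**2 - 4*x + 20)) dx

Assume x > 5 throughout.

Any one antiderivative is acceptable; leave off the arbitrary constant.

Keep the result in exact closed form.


The answer is -4*log(x - 5) - 3*log(x - 2) + 3*log(x + 2).
Step 1. Decompose ∫((-4*x**2 - 12*x + 76)/(x**3 - 5*x**2 - 4*x + 20)) dx by partial fractions, (-4*x**2 - 12*x + 76)/(x**3 - 5*x**2 - 4*x + 20) = 3/(x + 2) - 3/(x - 2) - 4/(x - 5): now ∫(-4/(x - 5)) dx + ∫(-3/(x - 2)) dx + ∫(3/(x + 2)) dx.
Step 2. Evaluate the standard form [assuming x > 5]: now -4*log(x - 5) + ∫(-3/(x - 2)) dx + ∫(3/(x + 2)) dx.
Step 3. Evaluate the standard form [assuming x > 2]: now -4*log(x - 5) - 3*log(x - 2) + ∫(3/(x + 2)) dx.
Step 4. Evaluate the standard form [assuming x > -2]: now -4*log(x - 5) - 3*log(x - 2) + 3*log(x + 2).
Answer: -4*log(x - 5) - 3*log(x - 2) + 3*log(x + 2).


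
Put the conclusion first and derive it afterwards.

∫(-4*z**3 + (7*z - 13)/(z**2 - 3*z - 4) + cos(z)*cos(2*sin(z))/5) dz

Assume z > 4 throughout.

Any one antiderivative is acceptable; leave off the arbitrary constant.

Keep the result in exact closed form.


The answer is -z**4 + 3*log(z - 4) + 4*log(z + 1) + sin(2*sin(z))/10.
Step 1. Rewrite: now ∫(-4*z**3) dz + ∫((7*z - 13)/(z**2 - 3*z - 4)) dz + ∫(cos(z)*cos(2*sin(z))/5) dz.
Step 2. Decompose ∫((7*z - 13)/(z**2 - 3*z - 4)) dz by partial fractions, (7*z - 13)/(z**2 - 3*z - 4) = 4/(z + 1) + 3/(z - 4): now ∫(-4*z**3) dz + ∫(cos(z)*cos(2*sin(z))/5) dz + ∫(3/(z - 4)) dz + ∫(4/(z + 1)) dz.
Step 3. Evaluate the standard form [assuming z > 4]: now 3*log(z - 4) + ∫(-4*z**3) dz + ∫(cos(z)*cos(2*sin(z))/5) dz + ∫(4/(z + 1)) dz.
Step 4. Evaluate the standard form [assuming z > -1]: now 3*log(z - 4) + 4*log(z + 1) + ∫(-4*z**3) dz + ∫(cos(z)*cos(2*sin(z))/5) dz.
Step 5. Evaluate the standard form: now -z**4 + 3*log(z - 4) + 4*log(z + 1) + ∫(cos(z)*cos(2*sin(z))/5) dz.
Step 6. Substitute u = sin(z), turning ∫(cos(z)*cos(2*sin(z))/5) dz into ∫(cos(2*u)/5) du: now -z**4 + 3*log(z - 4) + 4*log(z + 1) + ∫(cos(2*u)/5) du.
Step 7. Evaluate the standard form: now -z**4 + 3*log(z - 4) + 4*log(z + 1) + sin(2*u)/10.
Step 8. Substitute back u = sin(z): now -z**4 + 3*log(z - 4) + 4*log(z + 1) + sin(2*sin(z))/10.
Answer: -z**4 + 3*log(z - 4) + 4*log(z + 1) + sin(2*sin(z))/10.


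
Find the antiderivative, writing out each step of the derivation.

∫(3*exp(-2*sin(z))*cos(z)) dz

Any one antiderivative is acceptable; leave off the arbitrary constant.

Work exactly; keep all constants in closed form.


Step 1. Substitute u = sin(z), turning ∫(3*exp(-2*sin(z))*cos(z)) dz into ∫(3*exp(-2*u)) du: now ∫(3*exp(-2*u)) du.
Step 2. Evaluate the standard form: now -3*exp(-2*u)/2.
Step 3. Substitute back u = sin(z): now -3*exp(-2*sin(z))/2.
Answer: -3*exp(-2*sin(z))/2.


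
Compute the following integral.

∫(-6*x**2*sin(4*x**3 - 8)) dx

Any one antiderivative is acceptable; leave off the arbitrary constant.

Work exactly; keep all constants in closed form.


Answer: cos(4*x**3 - 8)/2.


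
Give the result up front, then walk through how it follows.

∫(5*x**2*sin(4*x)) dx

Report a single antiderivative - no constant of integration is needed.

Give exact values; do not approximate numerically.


The answer is -5*x**2*cos(4*x)/4 + 5*x*sin(4*x)/8 + 5*cos(4*x)/32.
Step 1. Integrate ∫(5*x**2*sin(4*x)) dx by parts with u = x**2, dv = (5*sin(4*x)) dx, so v = -5*cos(4*x)/4: now -5*x**2*cos(4*x)/4 + ∫(5*x*cos(4*x)/2) dx.
Step 2. Integrate ∫(5*x*cos(4*x)/2) dx by parts with u = x, dv = (5*cos(4*x)/2) dx, so v = 5*sin(4*x)/8: now -5*x**2*cos(4*x)/4 + 5*x*sin(4*x)/8 + ∫(-5*sin(4*x)/8) dx.
Step 3. Evaluate the standard form: now -5*x**2*cos(4*x)/4 + 5*x*sin(4*x)/8 + 5*cos(4*x)/32.
Answer: -5*x**2*cos(4*x)/4 + 5*x*sin(4*x)/8 + 5*cos(4*x)/32.


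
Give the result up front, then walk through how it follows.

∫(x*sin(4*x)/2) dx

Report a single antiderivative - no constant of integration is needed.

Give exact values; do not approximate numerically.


The answer is -x*cos(4*x)/8 + sin(4*x)/32.
Step 1. Integrate ∫(x*sin(4*x)/2) dx by parts with u = x, dv = (sin(4*x)/2) dx, so v = -cos(4*x)/8: now -x*cos(4*x)/8 + ∫(cos(4*x)/8) dx.
Step 2. Evaluate the standard form: now -x*cos(4*x)/8 + sin(4*x)/32.
Answer: -x*cos(4*x)/8 + sin(4*x)/32.


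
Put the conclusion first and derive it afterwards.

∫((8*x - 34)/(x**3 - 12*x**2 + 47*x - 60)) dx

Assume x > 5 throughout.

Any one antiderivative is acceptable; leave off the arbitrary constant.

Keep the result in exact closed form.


The answer is 3*log(x - 5) + 2*log(x - 4) - 5*log(x - 3).
Step 1. Decompose ∫((8*x - 34)/(x**3 - 12*x**2 + 47*x - 60)) dx by partial fractions, (8*x - 34)/(x**3 - 12*x**2 + 47*x - 60) = -5/(x - 3) + 2/(x - 4) + 3/(x - 5): now ∫(3/(x - 5)) dx + ∫(2/(x - 4)) dx + ∫(-5/(x - 3)) dx.
Step 2. Evaluate the standard form [assuming x > 5]: now 3*log(x - 5) + ∫(2/(x - 4)) dx + ∫(-5/(x - 3)) dx.
Step 3. Evaluate the standard form [assuming x > 4]: now 3*log(x - 5) + 2*log(x - 4) + ∫(-5/(x - 3)) dx.
Step 4. Evaluate the standard form [assuming x > 3]: now 3*log(x - 5) + 2*log(x - 4) - 5*log(x - 3).
Answer: 3*log(x - 5) + 2*log(x - 4) - 5*log(x - 3).


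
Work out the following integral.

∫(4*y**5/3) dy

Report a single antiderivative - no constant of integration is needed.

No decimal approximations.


Answer: 2*y**6/9.


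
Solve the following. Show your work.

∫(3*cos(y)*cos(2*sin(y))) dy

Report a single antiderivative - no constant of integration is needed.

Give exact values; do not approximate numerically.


Step 1. Substitute u = sin(y), turning ∫(3*cos(y)*cos(2*sin(y))) dy into ∫(3*cos(2*u)) du: now ∫(3*cos(2*u)) du.
Step 2. Evaluate the standard form: now 3*sin(2*u)/2.
Step 3. Substitute back u = sin(y): now 3*sin(2*sin(y))/2.
Answer: 3*sin(2*sin(y))/2.


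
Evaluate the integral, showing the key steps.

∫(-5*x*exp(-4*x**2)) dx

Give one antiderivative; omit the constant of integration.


Step 1. Substitute u = x**2, turning ∫(-5*x*exp(-4*x**2)) dx into ∫(-5*exp(-4*u)/2) du: now ∫(-5*exp(-4*u)/2) du.
Step 2. Evaluate the standard form: now 5*exp(-4*u)/8.
Step 3. Substitute back u = x**2: now 5*exp(-4*x**2)/8.
Answer: 5*exp(-4*x**2)/8.


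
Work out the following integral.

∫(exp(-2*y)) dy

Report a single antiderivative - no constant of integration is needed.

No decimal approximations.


Answer: -exp(-2*y)/2.


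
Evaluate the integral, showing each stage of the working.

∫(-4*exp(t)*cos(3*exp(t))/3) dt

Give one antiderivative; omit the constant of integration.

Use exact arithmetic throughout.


Step 1. Substitute u = exp(t), turning ∫(-4*exp(t)*cos(3*exp(t))/3) dt into ∫(-4*cos(3*u)/3) du: now ∫(-4*cos(3*u)/3) du.
Step 2. Evaluate the standard form: now -4*sin(3*u)/9.
Step 3. Substitute back u = exp(t): now -4*sin(3*exp(t))/9.
Answer: -4*sin(3*exp(t))/9.


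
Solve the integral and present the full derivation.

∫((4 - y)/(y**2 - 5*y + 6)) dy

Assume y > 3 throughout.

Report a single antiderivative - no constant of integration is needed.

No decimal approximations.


Step 1. Decompose ∫((4 - y)/(y**2 - 5*y + 6)) dy by partial fractions, (4 - y)/(y**2 - 5*y + 6) = -2/(y - 2) + 1/(y - 3): now ∫(1/(y - 3)) dy + ∫(-2/(y - 2)) dy.
Step 2. Evaluate the standard form [assuming y > 2]: now -2*log(y - 2) + ∫(1/(y - 3)) dy.
Step 3. Evaluate the standard form [assuming y > 3]: now log(y - 3) - 2*log(y - 2).
Answer: log(y - 3) - 2*log(y - 2).


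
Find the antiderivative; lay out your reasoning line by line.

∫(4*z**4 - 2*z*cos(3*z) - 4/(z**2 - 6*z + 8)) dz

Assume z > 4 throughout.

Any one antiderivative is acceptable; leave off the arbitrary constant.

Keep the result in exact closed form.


Step 1. Rewrite: now ∫(4*z**4) dz + ∫(-2*z*cos(3*z)) dz + ∫(-4/(z**2 - 6*z + 8)) dz.
Step 2. Decompose ∫(-4/(z**2 - 6*z + 8)) dz by partial fractions, -4/(z**2 - 6*z + 8) = 2/(z - 2) - 2/(z - 4): now ∫(4*z**4) dz + ∫(-2*z*cos(3*z)) dz + ∫(-2/(z - 4)) dz + ∫(2/(z - 2)) dz.
Step 3. Evaluate the standard form [assuming z > 2]: now 2*log(z - 2) + ∫(4*z**4) dz + ∫(-2*z*cos(3*z)) dz + ∫(-2/(z - 4)) dz.
Step 4. Evaluate the standard form [assuming z > 4]: now -2*log(z - 4) + 2*log(z - 2) + ∫(4*z**4) dz + ∫(-2*z*cos(3*z)) dz.
Step 5. Integrate ∫(-2*z*cos(3*z)) dz by parts with u = z, dv = (-2*cos(3*z)) dz, so v = -2*sin(3*z)/3: now -2*z*sin(3*z)/3 - 2*log(z - 4) + 2*log(z - 2) + ∫(4*z**4) dz + ∫(2*sin(3*z)/3) dz.
Step 6. Evaluate the standard form: now -2*z*sin(3*z)/3 - 2*log(z - 4) + 2*log(z - 2) - 2*cos(3*z)/9 + ∫(4*z**4) dz.
Step 7. Evaluate the standard form: now 4*z**5/5 - 2*z*sin(3*z)/3 - 2*log(z - 4) + 2*log(z - 2) - 2*cos(3*z)/9.
Answer: 4*z**5/5 - 2*z*sin(3*z)/3 - 2*log(z - 4) + 2*log(z - 2) - 2*cos(3*z)/9.


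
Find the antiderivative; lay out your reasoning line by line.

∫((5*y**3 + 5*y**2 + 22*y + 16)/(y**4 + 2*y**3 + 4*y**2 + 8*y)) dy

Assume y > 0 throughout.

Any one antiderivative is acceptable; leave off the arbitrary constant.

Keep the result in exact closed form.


Step 1. Decompose ∫((5*y**3 + 5*y**2 + 22*y + 16)/(y**4 + 2*y**3 + 4*y**2 + 8*y)) dy by partial fractions, (5*y**3 + 5*y**2 + 22*y + 16)/(y**4 + 2*y**3 + 4*y**2 + 8*y) = 1/(y**2 + 4) + 3/(y + 2) + 2/y: now ∫(2/y) dy + ∫(3/(y + 2)) dy + ∫(1/(y**2 + 4)) dy.
Step 2. Evaluate the standard form [assuming y > -2]: now 3*log(y + 2) + ∫(2/y) dy + ∫(1/(y**2 + 4)) dy.
Step 3. Evaluate the standard form [assuming y > 0]: now 2*log(y) + 3*log(y + 2) + ∫(1/(y**2 + 4)) dy.
Step 4. Evaluate the standard form: now 2*log(y) + 3*log(y + 2) + atan(y/2)/2.
Answer: 2*log(y) + 3*log(y + 2) + atan(y/2)/2.


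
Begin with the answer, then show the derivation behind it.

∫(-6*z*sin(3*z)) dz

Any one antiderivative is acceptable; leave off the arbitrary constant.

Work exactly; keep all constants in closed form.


The answer is 2*z*cos(3*z) - 2*sin(3*z)/3.
Step 1. Integrate ∫(-6*z*sin(3*z)) dz by parts with u = z, dv = (-6*sin(3*z)) dz, so v = 2*cos(3*z): now 2*z*cos(3*z) + ∫(-2*cos(3*z)) dz.
Step 2. Evaluate the standard form: now 2*z*cos(3*z) - 2*sin(3*z)/3.
Answer: 2*z*cos(3*z) - 2*sin(3*z)/3.


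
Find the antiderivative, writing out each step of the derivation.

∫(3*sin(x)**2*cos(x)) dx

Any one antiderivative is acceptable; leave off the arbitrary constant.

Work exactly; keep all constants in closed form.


Step 1. Substitute u = sin(x), turning ∫(3*sin(x)**2*cos(x)) dx into ∫(3*u**2) du: now ∫(3*u**2) du.
Step 2. Evaluate the standard form: now u**3.
Step 3. Substitute back u = sin(x): now sin(x)**3.
Answer: sin(x)**3.


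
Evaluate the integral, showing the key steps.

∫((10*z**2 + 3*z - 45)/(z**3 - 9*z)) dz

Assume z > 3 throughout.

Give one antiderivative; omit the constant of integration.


Step 1. Decompose ∫((10*z**2 + 3*z - 45)/(z**3 - 9*z)) dz by partial fractions, (10*z**2 + 3*z - 45)/(z**3 - 9*z) = 2/(z + 3) + 3/(z - 3) + 5/z: now ∫(5/z) dz + ∫(3/(z - 3)) dz + ∫(2/(z + 3)) dz.
Step 2. Evaluate the standard form [assuming z > 3]: now 3*log(z - 3) + ∫(5/z) dz + ∫(2/(z + 3)) dz.
Step 3. Evaluate the standard form [assuming z > 0]: now 5*log(z) + 3*log(z - 3) + ∫(2/(z + 3)) dz.
Step 4. Evaluate the standard form [assuming z > -3]: now 5*log(z) + 3*log(z - 3) + 2*log(z + 3).
Answer: 5*log(z) + 3*log(z - 3) + 2*log(z + 3).


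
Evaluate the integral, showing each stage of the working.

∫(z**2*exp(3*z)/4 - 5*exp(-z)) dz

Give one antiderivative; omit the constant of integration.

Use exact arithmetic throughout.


Step 1. Rewrite: now ∫(z**2*exp(3*z)/4) dz + ∫(-5*exp(-z)) dz.
Step 2. Integrate ∫(z**2*exp(3*z)/4) dz by parts with u = z**2, dv = (exp(3*z)/4) dz, so v = exp(3*z)/12: now z**2*exp(3*z)/12 + ∫(-z*exp(3*z)/6) dz + ∫(-5*exp(-z)) dz.
Step 3. Integrate ∫(-z*exp(3*z)/6) dz by parts with u = z, dv = (-exp(3*z)/6) dz, so v = -exp(3*z)/18: now z**2*exp(3*z)/12 - z*exp(3*z)/18 + ∫(-5*exp(-z)) dz + ∫(exp(3*z)/18) dz.
Step 4. Evaluate the standard form: now z**2*exp(3*z)/12 - z*exp(3*z)/18 + exp(3*z)/54 + ∫(-5*exp(-z)) dz.
Step 5. Evaluate the standard form: now z**2*exp(3*z)/12 - z*exp(3*z)/18 + exp(3*z)/54 + 5*exp(-z).
Answer: z**2*exp(3*z)/12 - z*exp(3*z)/18 + exp(3*z)/54 + 5*exp(-z).


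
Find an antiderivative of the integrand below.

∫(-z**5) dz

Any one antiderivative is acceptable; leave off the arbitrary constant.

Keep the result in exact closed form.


Answer: -z**6/6.


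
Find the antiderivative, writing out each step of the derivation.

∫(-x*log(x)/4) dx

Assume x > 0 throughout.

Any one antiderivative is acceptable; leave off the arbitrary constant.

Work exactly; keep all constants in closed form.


Step 1. Integrate ∫(-x*log(x)/4) dx by parts with u = log(x), dv = (-x/4) dx, so v = -x**2/8 [assuming x > 0]: now -x**2*log(x)/8 + ∫(x/8) dx.
Step 2. Evaluate the standard form: now -x**2*log(x)/8 + x**2/16.
Answer: -x**2*log(x)/8 + x**2/16.


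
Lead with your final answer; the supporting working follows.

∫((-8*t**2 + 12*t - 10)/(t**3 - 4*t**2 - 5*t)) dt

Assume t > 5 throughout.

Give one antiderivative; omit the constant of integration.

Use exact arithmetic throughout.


The answer is 2*log(t) - 5*log(t - 5) - 5*log(t + 1).
Step 1. Decompose ∫((-8*t**2 + 12*t - 10)/(t**3 - 4*t**2 - 5*t)) dt by partial fractions, (-8*t**2 + 12*t - 10)/(t**3 - 4*t**2 - 5*t) = -5/(t + 1) - 5/(t - 5) + 2/t: now ∫(2/t) dt + ∫(-5/(t - 5)) dt + ∫(-5/(t + 1)) dt.
Step 2. Evaluate the standard form [assuming t > 5]: now -5*log(t - 5) + ∫(2/t) dt + ∫(-5/(t + 1)) dt.
Step 3. Evaluate the standard form [assuming t > 0]: now 2*log(t) - 5*log(t - 5) + ∫(-5/(t + 1)) dt.
Step 4. Evaluate the standard form [assuming t > -1]: now 2*log(t) - 5*log(t - 5) - 5*log(t + 1).
Answer: 2*log(t) - 5*log(t - 5) - 5*log(t + 1).


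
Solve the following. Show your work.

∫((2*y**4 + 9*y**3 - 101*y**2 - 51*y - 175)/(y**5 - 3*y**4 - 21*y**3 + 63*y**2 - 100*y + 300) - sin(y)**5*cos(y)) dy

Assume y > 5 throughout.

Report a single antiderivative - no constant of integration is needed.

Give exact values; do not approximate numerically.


Step 1. Rewrite: now ∫((2*y**4 + 9*y**3 - 101*y**2 - 51*y - 175)/(y**5 - 3*y**4 - 21*y**3 + 63*y**2 - 100*y + 300)) dy + ∫(-sin(y)**5*cos(y)) dy.
Step 2. Substitute u = sin(y), turning ∫(-sin(y)**5*cos(y)) dy into ∫(-u**5) du: now ∫(-u**5) du + ∫((2*y**4 + 9*y**3 - 101*y**2 - 51*y - 175)/(y**5 - 3*y**4 - 21*y**3 + 63*y**2 - 100*y + 300)) dy.
Step 3. Evaluate the standard form: now -u**6/6 + ∫((2*y**4 + 9*y**3 - 101*y**2 - 51*y - 175)/(y**5 - 3*y**4 - 21*y**3 + 63*y**2 - 100*y + 300)) dy.
Step 4. Substitute back u = sin(y): now -sin(y)**6/6 + ∫((2*y**4 + 9*y**3 - 101*y**2 - 51*y - 175)/(y**5 - 3*y**4 - 21*y**3 + 63*y**2 - 100*y + 300)) dy.
Step 5. Decompose ∫((2*y**4 + 9*y**3 - 101*y**2 - 51*y - 175)/(y**5 - 3*y**4 - 21*y**3 + 63*y**2 - 100*y + 300)) dy by partial fractions, (2*y**4 + 9*y**3 - 101*y**2 - 51*y - 175)/(y**5 - 3*y**4 - 21*y**3 + 63*y**2 - 100*y + 300) = 3/(y**2 + 4) - 1/(y + 5) + 4/(y - 3) - 1/(y - 5): now -sin(y)**6/6 + ∫(-1/(y - 5)) dy + ∫(4/(y - 3)) dy + ∫(-1/(y + 5)) dy + ∫(3/(y**2 + 4)) dy.
Step 6. Evaluate the standard form [assuming y > 3]: now 4*log(y - 3) - sin(y)**6/6 + ∫(-1/(y - 5)) dy + ∫(-1/(y + 5)) dy + ∫(3/(y**2 + 4)) dy.
Step 7. Evaluate the standard form [assuming y > 5]: now -log(y - 5) + 4*log(y - 3) - sin(y)**6/6 + ∫(-1/(y + 5)) dy + ∫(3/(y**2 + 4)) dy.
Step 8. Evaluate the standard form [assuming y > -5]: now -log(y - 5) + 4*log(y - 3) - log(y + 5) - sin(y)**6/6 + ∫(3/(y**2 + 4)) dy.
Step 9. Evaluate the standard form: now -log(y - 5) + 4*log(y - 3) - log(y + 5) - sin(y)**6/6 + 3*atan(y/2)/2.
Answer: -log(y - 5) + 4*log(y - 3) - log(y + 5) - sin(y)**6/6 + 3*atan(y/2)/2.


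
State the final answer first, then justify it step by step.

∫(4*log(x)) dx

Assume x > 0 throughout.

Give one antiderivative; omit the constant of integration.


The answer is 4*x*log(x) - 4*x.
Step 1. Integrate ∫(4*log(x)) dx by parts with u = log(x), dv = (4) dx, so v = 4*x [assuming x > 0]: now 4*x*log(x) + ∫(-4) dx.
Step 2. Evaluate the standard form: now 4*x*log(x) - 4*x.
Answer: 4*x*log(x) - 4*x.


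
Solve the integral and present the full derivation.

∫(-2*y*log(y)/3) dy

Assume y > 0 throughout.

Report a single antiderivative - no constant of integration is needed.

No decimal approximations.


Step 1. Integrate ∫(-2*y*log(y)/3) dy by parts with u = log(y), dv = (-2*y/3) dy, so v = -y**2/3 [assuming y > 0]: now -y**2*log(y)/3 + ∫(y/3) dy.
Step 2. Evaluate the standard form: now -y**2*log(y)/3 + y**2/6.
Answer: -y**2*log(y)/3 + y**2/6.


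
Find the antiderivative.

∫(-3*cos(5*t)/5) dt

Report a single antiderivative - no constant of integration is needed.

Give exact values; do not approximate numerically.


Answer: -3*sin(5*t)/25.


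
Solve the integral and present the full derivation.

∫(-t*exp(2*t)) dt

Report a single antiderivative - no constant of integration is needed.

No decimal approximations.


Step 1. Integrate ∫(-t*exp(2*t)) dt by parts with u = t, dv = (-exp(2*t)) dt, so v = -exp(2*t)/2: now -t*exp(2*t)/2 + ∫(exp(2*t)/2) dt.
Step 2. Evaluate the standard form: now -t*exp(2*t)/2 + exp(2*t)/4.
Answer: -t*exp(2*t)/2 + exp(2*t)/4.


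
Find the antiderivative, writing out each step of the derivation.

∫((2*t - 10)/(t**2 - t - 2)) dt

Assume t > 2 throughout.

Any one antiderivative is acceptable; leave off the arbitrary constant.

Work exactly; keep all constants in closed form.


Step 1. Decompose ∫((2*t - 10)/(t**2 - t - 2)) dt by partial fractions, (2*t - 10)/(t**2 - t - 2) = 4/(t + 1) - 2/(t - 2): now ∫(-2/(t - 2)) dt + ∫(4/(t + 1)) dt.
Step 2. Evaluate the standard form [assuming t > -1]: now 4*log(t + 1) + ∫(-2/(t - 2)) dt.
Step 3. Evaluate the standard form [assuming t > 2]: now -2*log(t - 2) + 4*log(t + 1).
Answer: -2*log(t - 2) + 4*log(t + 1).


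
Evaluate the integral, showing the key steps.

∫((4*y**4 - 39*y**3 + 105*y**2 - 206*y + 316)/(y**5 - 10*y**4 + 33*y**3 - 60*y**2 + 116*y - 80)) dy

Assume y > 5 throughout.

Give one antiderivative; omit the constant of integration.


Step 1. Decompose ∫((4*y**4 - 39*y**3 + 105*y**2 - 206*y + 316)/(y**5 - 10*y**4 + 33*y**3 - 60*y**2 + 116*y - 80)) dy by partial fractions, (4*y**4 - 39*y**3 + 105*y**2 - 206*y + 316)/(y**5 - 10*y**4 + 33*y**3 - 60*y**2 + 116*y - 80) = -2/(y**2 + 4) + 3/(y - 1) + 5/(y - 4) - 4/(y - 5): now ∫(-4/(y - 5)) dy + ∫(5/(y - 4)) dy + ∫(3/(y - 1)) dy + ∫(-2/(y**2 + 4)) dy.
Step 2. Evaluate the standard form [assuming y > 1]: now 3*log(y - 1) + ∫(-4/(y - 5)) dy + ∫(5/(y - 4)) dy + ∫(-2/(y**2 + 4)) dy.
Step 3. Evaluate the standard form [assuming y > 4]: now 5*log(y - 4) + 3*log(y - 1) + ∫(-4/(y - 5)) dy + ∫(-2/(y**2 + 4)) dy.
Step 4. Evaluate the standard form [assuming y > 5]: now -4*log(y - 5) + 5*log(y - 4) + 3*log(y - 1) + ∫(-2/(y**2 + 4)) dy.
Step 5. Evaluate the standard form: now -4*log(y - 5) + 5*log(y - 4) + 3*log(y - 1) - atan(y/2).
Answer: -4*log(y - 5) + 5*log(y - 4) + 3*log(y - 1) - atan(y/2).
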